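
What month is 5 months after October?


October is month 10
10 + 5 = 15; wrap: 15 - 12 = 3

March


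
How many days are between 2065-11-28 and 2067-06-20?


From 2065-11-28 to 2067-06-20
2065-11-28: days before November = 31 + 28 + 31 + 30 + 31 + 30 + 31 + 31 + 30 + 31 = 304 (2065 is not a leap year); day of year = 304 + 28 = 332
2067-06-20: days before June = 31 + 28 + 31 + 30 + 31 = 151 (2067 is not a leap year); day of year = 151 + 20 = 171
Rest of 2065: 365 - 332 = 33
Full years 2066 (365): 365
Total = 33 + 365 + 171 = 569

569 days


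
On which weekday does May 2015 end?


May 2015 has 31 days
Anchor: Jan 1, 2015. With p = 2015 - 1 = 2014: (p + p//4 - p//100 + p//400) mod 7 = (2014 + 503 - 20 + 5) mod 7 = 2502 mod 7 = 3 -> Thursday (Mon=0 ... Sun=6)
Days before May (Jan-Apr): 120; May 1 index = (3 + 120) mod 7 = 4 -> Friday
Last day offset: 31 - 1 = 30 days
Weekday index = (4 + 30) mod 7 = 6

Sunday, May 31


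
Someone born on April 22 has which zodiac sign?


Date: April 22
Conventional tropical zodiac dates: Taurus from April 20 onward; Gemini starts May 21
April 22 falls within the Taurus range

Taurus


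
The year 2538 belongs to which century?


Century = (year - 1) // 100 + 1
= (2538 - 1) // 100 + 1
= 2537 // 100 + 1
= 25 + 1

26th century


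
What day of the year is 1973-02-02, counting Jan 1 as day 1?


Date: February 2, 1973
Days in months 1 through 1: 31
Plus 2 days in February

Day of year: 33


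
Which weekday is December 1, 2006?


Target: December 1, 2006
Anchor: Jan 1, 2006. With p = 2006 - 1 = 2005: (p + p//4 - p//100 + p//400) mod 7 = (2005 + 501 - 20 + 5) mod 7 = 2491 mod 7 = 6 -> Sunday (Mon=0 ... Sun=6)
Days before December (Jan-Nov): 334 days
Weekday index = (6 + 334) mod 7 = 4

Friday


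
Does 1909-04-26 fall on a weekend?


Anchor: Jan 1, 1909. With p = 1909 - 1 = 1908: (p + p//4 - p//100 + p//400) mod 7 = (1908 + 477 - 19 + 4) mod 7 = 2370 mod 7 = 4 -> Friday (Mon=0 ... Sun=6)
Day of year: 116; offset = 115
Weekday index = (4 + 115) mod 7 = 0 -> Monday
Weekend days: Saturday, Sunday

No


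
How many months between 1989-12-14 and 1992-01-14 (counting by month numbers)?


From December 1989 to January 1992
3 years * 12 = 36 months, minus 11 months = 25

25 months


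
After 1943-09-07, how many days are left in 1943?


Day of year: 250 of 365
Remaining = 365 - 250

115 days


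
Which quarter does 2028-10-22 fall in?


Month: October (month 10)
Q1: Jan-Mar, Q2: Apr-Jun, Q3: Jul-Sep, Q4: Oct-Dec

Q4


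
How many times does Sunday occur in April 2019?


April 2019 has 30 days
Anchor: Jan 1, 2019. With p = 2019 - 1 = 2018: (p + p//4 - p//100 + p//400) mod 7 = (2018 + 504 - 20 + 5) mod 7 = 2507 mod 7 = 1 -> Tuesday (Mon=0 ... Sun=6)
Days before April (Jan-Mar): 90; April 1 index = (1 + 90) mod 7 = 0 -> Monday
First Sunday is April 7
Sundays: 7, 14, 21, 28

4 Sundays


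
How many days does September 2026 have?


September 2026

30 days


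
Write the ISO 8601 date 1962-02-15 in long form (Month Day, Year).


ISO 1962-02-15 parses as year=1962, month=02, day=15
Month 2 -> February

February 15, 1962


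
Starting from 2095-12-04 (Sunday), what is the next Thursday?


Current: Sunday
Target: Thursday
Days ahead: 4

Next Thursday: 2095-12-08


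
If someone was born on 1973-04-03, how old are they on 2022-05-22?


Birth: 1973-04-03
Reference: 2022-05-22
Year difference: 2022 - 1973 = 49

49 years old


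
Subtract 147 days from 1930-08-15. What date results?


Start: 1930-08-15, subtract 147 days
Back 15 days from August 15 reaches July 31, 1930 -> 132 left
July 1930 has 31 days -> back to June 30, 1930 -> 101 left
June 1930 has 30 days -> back to May 31, 1930 -> 71 left
May 1930 has 31 days -> back to April 30, 1930 -> 40 left
April 1930 has 30 days -> back to March 31, 1930 -> 10 left
March 1930: 31 - 10 = 21 -> lands on March 21

Result: 1930-03-21


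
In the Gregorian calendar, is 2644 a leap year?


Gregorian leap year rule: divisible by 4, but not by 100, unless also by 400.
2644 is divisible by 4 but not 100 -> leap year

Yes


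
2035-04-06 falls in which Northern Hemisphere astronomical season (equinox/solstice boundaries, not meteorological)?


Date: April 6
Astronomical Spring (approx.; exact equinox/solstice day varies by year): March 20 to June 20
April 6 falls within the Spring window

Spring


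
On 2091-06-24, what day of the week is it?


Date: June 24, 2091
Anchor: Jan 1, 2091. With p = 2091 - 1 = 2090: (p + p//4 - p//100 + p//400) mod 7 = (2090 + 522 - 20 + 5) mod 7 = 2597 mod 7 = 0 -> Monday (Mon=0 ... Sun=6)
Days before June (Jan-May): 151; offset = 151 + 24 - 1 = 174
Weekday index = (0 + 174) mod 7 = 6

Day of the week: Sunday


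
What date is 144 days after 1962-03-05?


Start: 1962-03-05, add 144 days
March 1962 has 31 days: 31 - 5 = 26 days to March 31 -> 118 left
April 1962 has 30 days -> 88 left
May 1962 has 31 days -> 57 left
June 1962 has 30 days -> 27 left
July 1962: 27 <= 31 -> lands on July 27

Result: 1962-07-27


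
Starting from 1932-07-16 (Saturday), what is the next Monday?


Current: Saturday
Target: Monday
Days ahead: 2

Next Monday: 1932-07-18


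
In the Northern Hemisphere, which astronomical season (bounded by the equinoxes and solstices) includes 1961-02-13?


Date: February 13
Astronomical Winter (approx.; exact equinox/solstice day varies by year): December 21 to March 19
February 13 falls within the Winter window

Winter


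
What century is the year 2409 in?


Century = (year - 1) // 100 + 1
= (2409 - 1) // 100 + 1
= 2408 // 100 + 1
= 24 + 1

25th century


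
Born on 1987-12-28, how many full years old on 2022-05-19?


Birth: 1987-12-28
Reference: 2022-05-19
Year difference: 2022 - 1987 = 35
Birthday not yet reached in 2022, subtract 1

34 years old


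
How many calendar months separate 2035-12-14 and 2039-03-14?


From December 2035 to March 2039
4 years * 12 = 48 months, minus 9 months = 39

39 months


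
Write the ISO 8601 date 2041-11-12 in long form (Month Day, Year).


ISO 2041-11-12 parses as year=2041, month=11, day=12
Month 11 -> November

November 12, 2041


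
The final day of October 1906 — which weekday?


October 1906 has 31 days
Anchor: Jan 1, 1906. With p = 1906 - 1 = 1905: (p + p//4 - p//100 + p//400) mod 7 = (1905 + 476 - 19 + 4) mod 7 = 2366 mod 7 = 0 -> Monday (Mon=0 ... Sun=6)
Days before October (Jan-Sep): 273; October 1 index = (0 + 273) mod 7 = 0 -> Monday
Last day offset: 31 - 1 = 30 days
Weekday index = (0 + 30) mod 7 = 2

Wednesday, October 31


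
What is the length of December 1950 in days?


December 1950

31 days


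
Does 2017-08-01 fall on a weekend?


Anchor: Jan 1, 2017. With p = 2017 - 1 = 2016: (p + p//4 - p//100 + p//400) mod 7 = (2016 + 504 - 20 + 5) mod 7 = 2505 mod 7 = 6 -> Sunday (Mon=0 ... Sun=6)
Day of year: 213; offset = 212
Weekday index = (6 + 212) mod 7 = 1 -> Tuesday
Weekend days: Saturday, Sunday

No


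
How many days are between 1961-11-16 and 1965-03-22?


From 1961-11-16 to 1965-03-22
1961-11-16: days before November = 31 + 28 + 31 + 30 + 31 + 30 + 31 + 31 + 30 + 31 = 304 (1961 is not a leap year); day of year = 304 + 16 = 320
1965-03-22: days before March = 31 + 28 = 59 (1965 is not a leap year); day of year = 59 + 22 = 81
Rest of 1961: 365 - 320 = 45
Full years 1962 (365), 1963 (365), 1964 (366): 1096
Total = 45 + 1096 + 81 = 1222

1222 days


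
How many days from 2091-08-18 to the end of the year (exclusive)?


Day of year: 230 of 365
Remaining = 365 - 230

135 days


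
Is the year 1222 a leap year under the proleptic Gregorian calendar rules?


Gregorian leap year rule: divisible by 4, but not by 100, unless also by 400.
1222 is not divisible by 4 -> not a leap year

No


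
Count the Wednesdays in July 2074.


July 2074 has 31 days
Anchor: Jan 1, 2074. With p = 2074 - 1 = 2073: (p + p//4 - p//100 + p//400) mod 7 = (2073 + 518 - 20 + 5) mod 7 = 2576 mod 7 = 0 -> Monday (Mon=0 ... Sun=6)
Days before July (Jan-Jun): 181; July 1 index = (0 + 181) mod 7 = 6 -> Sunday
First Wednesday is July 4
Wednesdays: 4, 11, 18, 25

4 Wednesdays


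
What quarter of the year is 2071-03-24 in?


Month: March (month 3)
Q1: Jan-Mar, Q2: Apr-Jun, Q3: Jul-Sep, Q4: Oct-Dec

Q1


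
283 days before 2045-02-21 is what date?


Start: 2045-02-21, subtract 283 days
Back 21 days from February 21 reaches January 31, 2045 -> 262 left
January 2045 has 31 days -> back to December 31, 2044 -> 231 left
December 2044 has 31 days -> back to November 30, 2044 -> 200 left
November 2044 has 30 days -> back to October 31, 2044 -> 170 left
October 2044 has 31 days -> back to September 30, 2044 -> 139 left
September 2044 has 30 days -> back to August 31, 2044 -> 109 left
August 2044 has 31 days -> back to July 31, 2044 -> 78 left
July 2044 has 31 days -> back to June 30, 2044 -> 47 left
June 2044 has 30 days -> back to May 31, 2044 -> 17 left
May 2044: 31 - 17 = 14 -> lands on May 14

Result: 2044-05-14


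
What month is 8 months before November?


November is month 11
11 - 8 = 3

March


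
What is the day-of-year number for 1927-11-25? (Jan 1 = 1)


Date: November 25, 1927
Days in months 1 through 10: 304
Plus 25 days in November

Day of year: 329


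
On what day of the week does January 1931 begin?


Target: January 1, 1931
Anchor: Jan 1, 1931. With p = 1931 - 1 = 1930: (p + p//4 - p//100 + p//400) mod 7 = (1930 + 482 - 19 + 4) mod 7 = 2397 mod 7 = 3 -> Thursday (Mon=0 ... Sun=6)
Offset from anchor: 0 days
Weekday index = (3 + 0) mod 7 = 3

Thursday


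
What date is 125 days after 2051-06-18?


Start: 2051-06-18, add 125 days
June 2051 has 30 days: 30 - 18 = 12 days to June 30 -> 113 left
July 2051 has 31 days -> 82 left
August 2051 has 31 days -> 51 left
September 2051 has 30 days -> 21 left
October 2051: 21 <= 31 -> lands on October 21

Result: 2051-10-21


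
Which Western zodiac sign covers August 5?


Date: August 5
Conventional tropical zodiac dates: Leo from July 23 onward; Virgo starts August 23
August 5 falls within the Leo range

Leo


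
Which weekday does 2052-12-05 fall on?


Date: December 5, 2052
Anchor: Jan 1, 2052. With p = 2052 - 1 = 2051: (p + p//4 - p//100 + p//400) mod 7 = (2051 + 512 - 20 + 5) mod 7 = 2548 mod 7 = 0 -> Monday (Mon=0 ... Sun=6)
Days before December (Jan-Nov): 335; offset = 335 + 5 - 1 = 339
Weekday index = (0 + 339) mod 7 = 3

Day of the week: Thursday


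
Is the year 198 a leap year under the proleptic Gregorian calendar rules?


Gregorian leap year rule: divisible by 4, but not by 100, unless also by 400.
198 is not divisible by 4 -> not a leap year

No


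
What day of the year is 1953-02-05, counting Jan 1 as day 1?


Date: February 5, 1953
Days in months 1 through 1: 31
Plus 5 days in February

Day of year: 36


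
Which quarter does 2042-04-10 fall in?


Month: April (month 4)
Q1: Jan-Mar, Q2: Apr-Jun, Q3: Jul-Sep, Q4: Oct-Dec

Q2


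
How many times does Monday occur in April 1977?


April 1977 has 30 days
Anchor: Jan 1, 1977. With p = 1977 - 1 = 1976: (p + p//4 - p//100 + p//400) mod 7 = (1976 + 494 - 19 + 4) mod 7 = 2455 mod 7 = 5 -> Saturday (Mon=0 ... Sun=6)
Days before April (Jan-Mar): 90; April 1 index = (5 + 90) mod 7 = 4 -> Friday
First Monday is April 4
Mondays: 4, 11, 18, 25

4 Mondays


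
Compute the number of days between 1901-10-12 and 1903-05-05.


From 1901-10-12 to 1903-05-05
1901-10-12: days before October = 31 + 28 + 31 + 30 + 31 + 30 + 31 + 31 + 30 = 273 (1901 is not a leap year); day of year = 273 + 12 = 285
1903-05-05: days before May = 31 + 28 + 31 + 30 = 120 (1903 is not a leap year); day of year = 120 + 5 = 125
Rest of 1901: 365 - 285 = 80
Full years 1902 (365): 365
Total = 80 + 365 + 125 = 570

570 days


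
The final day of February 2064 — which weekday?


February 2064 has 29 days
Anchor: Jan 1, 2064. With p = 2064 - 1 = 2063: (p + p//4 - p//100 + p//400) mod 7 = (2063 + 515 - 20 + 5) mod 7 = 2563 mod 7 = 1 -> Tuesday (Mon=0 ... Sun=6)
Days before February (Jan): 31; February 1 index = (1 + 31) mod 7 = 4 -> Friday
Last day offset: 29 - 1 = 28 days
Weekday index = (4 + 28) mod 7 = 4

Friday, February 29


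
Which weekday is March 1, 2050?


Target: March 1, 2050
Anchor: Jan 1, 2050. With p = 2050 - 1 = 2049: (p + p//4 - p//100 + p//400) mod 7 = (2049 + 512 - 20 + 5) mod 7 = 2546 mod 7 = 5 -> Saturday (Mon=0 ... Sun=6)
Days before March (Jan-Feb): 59 days
Weekday index = (5 + 59) mod 7 = 1

Tuesday


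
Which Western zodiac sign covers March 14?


Date: March 14
Conventional tropical zodiac dates: Pisces from February 19 onward; Aries starts March 21
March 14 falls within the Pisces range

Pisces


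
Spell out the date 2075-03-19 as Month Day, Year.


ISO 2075-03-19 parses as year=2075, month=03, day=19
Month 3 -> March

March 19, 2075


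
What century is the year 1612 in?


Century = (year - 1) // 100 + 1
= (1612 - 1) // 100 + 1
= 1611 // 100 + 1
= 16 + 1

17th century


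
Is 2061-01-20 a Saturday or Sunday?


Anchor: Jan 1, 2061. With p = 2061 - 1 = 2060: (p + p//4 - p//100 + p//400) mod 7 = (2060 + 515 - 20 + 5) mod 7 = 2560 mod 7 = 5 -> Saturday (Mon=0 ... Sun=6)
Day of year: 20; offset = 19
Weekday index = (5 + 19) mod 7 = 3 -> Thursday
Weekend days: Saturday, Sunday

No


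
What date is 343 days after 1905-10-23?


Start: 1905-10-23, add 343 days
October 1905 has 31 days: 31 - 23 = 8 days to October 31 -> 335 left
November 1905 has 30 days -> 305 left
December 1905 has 31 days -> 274 left
January 1906 has 31 days -> 243 left
February 1906 has 28 days -> 215 left
March 1906 has 31 days -> 184 left
April 1906 has 30 days -> 154 left
May 1906 has 31 days -> 123 left
June 1906 has 30 days -> 93 left
July 1906 has 31 days -> 62 left
August 1906 has 31 days -> 31 left
September 1906 has 30 days -> 1 left
October 1906: 1 <= 31 -> lands on October 1

Result: 1906-10-01


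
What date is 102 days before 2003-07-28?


Start: 2003-07-28, subtract 102 days
Back 28 days from July 28 reaches June 30, 2003 -> 74 left
June 2003 has 30 days -> back to May 31, 2003 -> 44 left
May 2003 has 31 days -> back to April 30, 2003 -> 13 left
April 2003: 30 - 13 = 17 -> lands on April 17

Result: 2003-04-17


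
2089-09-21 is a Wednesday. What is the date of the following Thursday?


Current: Wednesday
Target: Thursday
Days ahead: 1

Next Thursday: 2089-09-22


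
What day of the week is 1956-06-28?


Date: June 28, 1956
Anchor: Jan 1, 1956. With p = 1956 - 1 = 1955: (p + p//4 - p//100 + p//400) mod 7 = (1955 + 488 - 19 + 4) mod 7 = 2428 mod 7 = 6 -> Sunday (Mon=0 ... Sun=6)
Days before June (Jan-May): 152; offset = 152 + 28 - 1 = 179
Weekday index = (6 + 179) mod 7 = 3

Day of the week: Thursday


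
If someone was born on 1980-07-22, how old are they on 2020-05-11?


Birth: 1980-07-22
Reference: 2020-05-11
Year difference: 2020 - 1980 = 40
Birthday not yet reached in 2020, subtract 1

39 years old


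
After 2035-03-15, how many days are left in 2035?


Day of year: 74 of 365
Remaining = 365 - 74

291 days


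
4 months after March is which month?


March is month 3
3 + 4 = 7

July


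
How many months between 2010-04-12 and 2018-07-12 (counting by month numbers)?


From April 2010 to July 2018
8 years * 12 = 96 months, plus 3 months = 99

99 months


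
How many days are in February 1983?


February 1983 (leap year: no)

28 days


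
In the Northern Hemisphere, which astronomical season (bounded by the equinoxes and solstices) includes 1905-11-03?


Date: November 3
Astronomical Autumn (approx.; exact equinox/solstice day varies by year): September 22 to December 20
November 3 falls within the Autumn window

Autumn


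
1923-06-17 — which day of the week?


Date: June 17, 1923
Anchor: Jan 1, 1923. With p = 1923 - 1 = 1922: (p + p//4 - p//100 + p//400) mod 7 = (1922 + 480 - 19 + 4) mod 7 = 2387 mod 7 = 0 -> Monday (Mon=0 ... Sun=6)
Days before June (Jan-May): 151; offset = 151 + 17 - 1 = 167
Weekday index = (0 + 167) mod 7 = 6

Day of the week: Sunday


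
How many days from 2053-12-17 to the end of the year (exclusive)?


Day of year: 351 of 365
Remaining = 365 - 351

14 days


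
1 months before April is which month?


April is month 4
4 - 1 = 3

March


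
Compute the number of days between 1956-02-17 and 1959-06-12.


From 1956-02-17 to 1959-06-12
1956-02-17: days before February = 31; day of year = 31 + 17 = 48
1959-06-12: days before June = 31 + 28 + 31 + 30 + 31 = 151 (1959 is not a leap year); day of year = 151 + 12 = 163
Rest of 1956: 366 - 48 = 318
Full years 1957 (365), 1958 (365): 730
Total = 318 + 730 + 163 = 1211

1211 days


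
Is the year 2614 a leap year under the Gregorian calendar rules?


Gregorian leap year rule: divisible by 4, but not by 100, unless also by 400.
2614 is not divisible by 4 -> not a leap year

No


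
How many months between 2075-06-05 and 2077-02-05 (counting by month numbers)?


From June 2075 to February 2077
2 years * 12 = 24 months, minus 4 months = 20

20 months


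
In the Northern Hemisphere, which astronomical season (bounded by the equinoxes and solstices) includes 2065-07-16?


Date: July 16
Astronomical Summer (approx.; exact equinox/solstice day varies by year): June 21 to September 21
July 16 falls within the Summer window

Summer


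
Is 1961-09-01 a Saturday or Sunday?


Anchor: Jan 1, 1961. With p = 1961 - 1 = 1960: (p + p//4 - p//100 + p//400) mod 7 = (1960 + 490 - 19 + 4) mod 7 = 2435 mod 7 = 6 -> Sunday (Mon=0 ... Sun=6)
Day of year: 244; offset = 243
Weekday index = (6 + 243) mod 7 = 4 -> Friday
Weekend days: Saturday, Sunday

No


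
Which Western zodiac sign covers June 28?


Date: June 28
Conventional tropical zodiac dates: Cancer from June 21 onward; Leo starts July 23
June 28 falls within the Cancer range

Cancer


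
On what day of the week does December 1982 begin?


Target: December 1, 1982
Anchor: Jan 1, 1982. With p = 1982 - 1 = 1981: (p + p//4 - p//100 + p//400) mod 7 = (1981 + 495 - 19 + 4) mod 7 = 2461 mod 7 = 4 -> Friday (Mon=0 ... Sun=6)
Days before December (Jan-Nov): 334 days
Weekday index = (4 + 334) mod 7 = 2

Wednesday


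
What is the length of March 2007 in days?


March 2007

31 days


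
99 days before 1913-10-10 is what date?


Start: 1913-10-10, subtract 99 days
Back 10 days from October 10 reaches September 30, 1913 -> 89 left
September 1913 has 30 days -> back to August 31, 1913 -> 59 left
August 1913 has 31 days -> back to July 31, 1913 -> 28 left
July 1913: 31 - 28 = 3 -> lands on July 3

Result: 1913-07-03


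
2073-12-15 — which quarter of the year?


Month: December (month 12)
Q1: Jan-Mar, Q2: Apr-Jun, Q3: Jul-Sep, Q4: Oct-Dec

Q4


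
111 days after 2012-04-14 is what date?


Start: 2012-04-14, add 111 days
April 2012 has 30 days: 30 - 14 = 16 days to April 30 -> 95 left
May 2012 has 31 days -> 64 left
June 2012 has 30 days -> 34 left
July 2012 has 31 days -> 3 left
August 2012: 3 <= 31 -> lands on August 3

Result: 2012-08-03


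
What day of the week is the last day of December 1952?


December 1952 has 31 days
Anchor: Jan 1, 1952. With p = 1952 - 1 = 1951: (p + p//4 - p//100 + p//400) mod 7 = (1951 + 487 - 19 + 4) mod 7 = 2423 mod 7 = 1 -> Tuesday (Mon=0 ... Sun=6)
Days before December (Jan-Nov): 335; December 1 index = (1 + 335) mod 7 = 0 -> Monday
Last day offset: 31 - 1 = 30 days
Weekday index = (0 + 30) mod 7 = 2

Wednesday, December 31


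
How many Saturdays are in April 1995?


April 1995 has 30 days
Anchor: Jan 1, 1995. With p = 1995 - 1 = 1994: (p + p//4 - p//100 + p//400) mod 7 = (1994 + 498 - 19 + 4) mod 7 = 2477 mod 7 = 6 -> Sunday (Mon=0 ... Sun=6)
Days before April (Jan-Mar): 90; April 1 index = (6 + 90) mod 7 = 5 -> Saturday
First Saturday is April 1
Saturdays: 1, 8, 15, 22, 29

5 Saturdays


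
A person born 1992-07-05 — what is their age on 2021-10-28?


Birth: 1992-07-05
Reference: 2021-10-28
Year difference: 2021 - 1992 = 29

29 years old


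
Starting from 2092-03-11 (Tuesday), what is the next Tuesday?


Current: Tuesday
Target: Tuesday
Days ahead: 7

Next Tuesday: 2092-03-18


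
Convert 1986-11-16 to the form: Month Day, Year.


ISO 1986-11-16 parses as year=1986, month=11, day=16
Month 11 -> November

November 16, 1986


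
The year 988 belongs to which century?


Century = (year - 1) // 100 + 1
= (988 - 1) // 100 + 1
= 987 // 100 + 1
= 9 + 1

10th century


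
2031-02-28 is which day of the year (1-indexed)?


Date: February 28, 2031
Days in months 1 through 1: 31
Plus 28 days in February

Day of year: 59


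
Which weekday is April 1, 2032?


Target: April 1, 2032
Anchor: Jan 1, 2032. With p = 2032 - 1 = 2031: (p + p//4 - p//100 + p//400) mod 7 = (2031 + 507 - 20 + 5) mod 7 = 2523 mod 7 = 3 -> Thursday (Mon=0 ... Sun=6)
Days before April (Jan-Mar): 91 days
Weekday index = (3 + 91) mod 7 = 3

Thursday


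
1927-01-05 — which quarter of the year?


Month: January (month 1)
Q1: Jan-Mar, Q2: Apr-Jun, Q3: Jul-Sep, Q4: Oct-Dec

Q1


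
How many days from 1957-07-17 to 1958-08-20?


From 1957-07-17 to 1958-08-20
1957-07-17: days before July = 31 + 28 + 31 + 30 + 31 + 30 = 181 (1957 is not a leap year); day of year = 181 + 17 = 198
1958-08-20: days before August = 31 + 28 + 31 + 30 + 31 + 30 + 31 = 212 (1958 is not a leap year); day of year = 212 + 20 = 232
Rest of 1957: 365 - 198 = 167
Total = 167 + 232 = 399

399 days


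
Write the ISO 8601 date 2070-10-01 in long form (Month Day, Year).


ISO 2070-10-01 parses as year=2070, month=10, day=01
Month 10 -> October

October 1, 2070


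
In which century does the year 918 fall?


Century = (year - 1) // 100 + 1
= (918 - 1) // 100 + 1
= 917 // 100 + 1
= 9 + 1

10th century


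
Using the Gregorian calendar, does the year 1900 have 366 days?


Gregorian leap year rule: divisible by 4, but not by 100, unless also by 400.
1900 is divisible by 100 but not 400 -> not a leap year

No


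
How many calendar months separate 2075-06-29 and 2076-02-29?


From June 2075 to February 2076
1 year * 12 = 12 months, minus 4 months = 8

8 months


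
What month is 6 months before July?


July is month 7
7 - 6 = 1

January


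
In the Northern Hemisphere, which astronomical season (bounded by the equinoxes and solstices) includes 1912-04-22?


Date: April 22
Astronomical Spring (approx.; exact equinox/solstice day varies by year): March 20 to June 20
April 22 falls within the Spring window

Spring


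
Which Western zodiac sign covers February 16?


Date: February 16
Conventional tropical zodiac dates: Aquarius from January 20 onward; Pisces starts February 19
February 16 falls within the Aquarius range

Aquarius


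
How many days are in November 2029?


November 2029

30 days


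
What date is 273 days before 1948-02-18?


Start: 1948-02-18, subtract 273 days
Back 18 days from February 18 reaches January 31, 1948 -> 255 left
January 1948 has 31 days -> back to December 31, 1947 -> 224 left
December 1947 has 31 days -> back to November 30, 1947 -> 193 left
November 1947 has 30 days -> back to October 31, 1947 -> 163 left
October 1947 has 31 days -> back to September 30, 1947 -> 132 left
September 1947 has 30 days -> back to August 31, 1947 -> 102 left
August 1947 has 31 days -> back to July 31, 1947 -> 71 left
July 1947 has 31 days -> back to June 30, 1947 -> 40 left
June 1947 has 30 days -> back to May 31, 1947 -> 10 left
May 1947: 31 - 10 = 21 -> lands on May 21

Result: 1947-05-21


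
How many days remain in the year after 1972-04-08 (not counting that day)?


Day of year: 99 of 366
Remaining = 366 - 99

267 days


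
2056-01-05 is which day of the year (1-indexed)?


Date: January 5, 2056
No months before January
Plus 5 days in January

Day of year: 5


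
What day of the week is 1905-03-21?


Date: March 21, 1905
Anchor: Jan 1, 1905. With p = 1905 - 1 = 1904: (p + p//4 - p//100 + p//400) mod 7 = (1904 + 476 - 19 + 4) mod 7 = 2365 mod 7 = 6 -> Sunday (Mon=0 ... Sun=6)
Days before March (Jan-Feb): 59; offset = 59 + 21 - 1 = 79
Weekday index = (6 + 79) mod 7 = 1

Day of the week: Tuesday


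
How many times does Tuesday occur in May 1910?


May 1910 has 31 days
Anchor: Jan 1, 1910. With p = 1910 - 1 = 1909: (p + p//4 - p//100 + p//400) mod 7 = (1909 + 477 - 19 + 4) mod 7 = 2371 mod 7 = 5 -> Saturday (Mon=0 ... Sun=6)
Days before May (Jan-Apr): 120; May 1 index = (5 + 120) mod 7 = 6 -> Sunday
First Tuesday is May 3
Tuesdays: 3, 10, 17, 24, 31

5 Tuesdays


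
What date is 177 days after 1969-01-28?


Start: 1969-01-28, add 177 days
January 1969 has 31 days: 31 - 28 = 3 days to January 31 -> 174 left
February 1969 has 28 days -> 146 left
March 1969 has 31 days -> 115 left
April 1969 has 30 days -> 85 left
May 1969 has 31 days -> 54 left
June 1969 has 30 days -> 24 left
July 1969: 24 <= 31 -> lands on July 24

Result: 1969-07-24


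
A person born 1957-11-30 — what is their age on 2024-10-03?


Birth: 1957-11-30
Reference: 2024-10-03
Year difference: 2024 - 1957 = 67
Birthday not yet reached in 2024, subtract 1

66 years old


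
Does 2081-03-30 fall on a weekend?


Anchor: Jan 1, 2081. With p = 2081 - 1 = 2080: (p + p//4 - p//100 + p//400) mod 7 = (2080 + 520 - 20 + 5) mod 7 = 2585 mod 7 = 2 -> Wednesday (Mon=0 ... Sun=6)
Day of year: 89; offset = 88
Weekday index = (2 + 88) mod 7 = 6 -> Sunday
Weekend days: Saturday, Sunday

Yes


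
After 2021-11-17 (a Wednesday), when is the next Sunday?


Current: Wednesday
Target: Sunday
Days ahead: 4

Next Sunday: 2021-11-21


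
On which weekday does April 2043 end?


April 2043 has 30 days
Anchor: Jan 1, 2043. With p = 2043 - 1 = 2042: (p + p//4 - p//100 + p//400) mod 7 = (2042 + 510 - 20 + 5) mod 7 = 2537 mod 7 = 3 -> Thursday (Mon=0 ... Sun=6)
Days before April (Jan-Mar): 90; April 1 index = (3 + 90) mod 7 = 2 -> Wednesday
Last day offset: 30 - 1 = 29 days
Weekday index = (2 + 29) mod 7 = 3

Thursday, April 30


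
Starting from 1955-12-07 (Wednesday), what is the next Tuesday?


Current: Wednesday
Target: Tuesday
Days ahead: 6

Next Tuesday: 1955-12-13


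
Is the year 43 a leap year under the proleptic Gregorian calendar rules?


Gregorian leap year rule: divisible by 4, but not by 100, unless also by 400.
43 is not divisible by 4 -> not a leap year

No


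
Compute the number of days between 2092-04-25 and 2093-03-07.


From 2092-04-25 to 2093-03-07
2092-04-25: days before April = 31 + 29 + 31 = 91 (2092 is a leap year); day of year = 91 + 25 = 116
2093-03-07: days before March = 31 + 28 = 59 (2093 is not a leap year); day of year = 59 + 7 = 66
Rest of 2092: 366 - 116 = 250
Total = 250 + 66 = 316

316 days


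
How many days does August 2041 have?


August 2041

31 days


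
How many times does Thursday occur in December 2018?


December 2018 has 31 days
Anchor: Jan 1, 2018. With p = 2018 - 1 = 2017: (p + p//4 - p//100 + p//400) mod 7 = (2017 + 504 - 20 + 5) mod 7 = 2506 mod 7 = 0 -> Monday (Mon=0 ... Sun=6)
Days before December (Jan-Nov): 334; December 1 index = (0 + 334) mod 7 = 5 -> Saturday
First Thursday is December 6
Thursdays: 6, 13, 20, 27

4 Thursdays


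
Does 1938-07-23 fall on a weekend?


Anchor: Jan 1, 1938. With p = 1938 - 1 = 1937: (p + p//4 - p//100 + p//400) mod 7 = (1937 + 484 - 19 + 4) mod 7 = 2406 mod 7 = 5 -> Saturday (Mon=0 ... Sun=6)
Day of year: 204; offset = 203
Weekday index = (5 + 203) mod 7 = 5 -> Saturday
Weekend days: Saturday, Sunday

Yes


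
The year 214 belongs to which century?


Century = (year - 1) // 100 + 1
= (214 - 1) // 100 + 1
= 213 // 100 + 1
= 2 + 1

3rd century


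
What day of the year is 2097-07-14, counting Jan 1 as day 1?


Date: July 14, 2097
Days in months 1 through 6: 181
Plus 14 days in July

Day of year: 195


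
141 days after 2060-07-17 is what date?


Start: 2060-07-17, add 141 days
July 2060 has 31 days: 31 - 17 = 14 days to July 31 -> 127 left
August 2060 has 31 days -> 96 left
September 2060 has 30 days -> 66 left
October 2060 has 31 days -> 35 left
November 2060 has 30 days -> 5 left
December 2060: 5 <= 31 -> lands on December 5

Result: 2060-12-05


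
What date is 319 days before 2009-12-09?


Start: 2009-12-09, subtract 319 days
Back 9 days from December 9 reaches November 30, 2009 -> 310 left
November 2009 has 30 days -> back to October 31, 2009 -> 280 left
October 2009 has 31 days -> back to September 30, 2009 -> 249 left
September 2009 has 30 days -> back to August 31, 2009 -> 219 left
August 2009 has 31 days -> back to July 31, 2009 -> 188 left
July 2009 has 31 days -> back to June 30, 2009 -> 157 left
June 2009 has 30 days -> back to May 31, 2009 -> 127 left
May 2009 has 31 days -> back to April 30, 2009 -> 96 left
April 2009 has 30 days -> back to March 31, 2009 -> 66 left
March 2009 has 31 days -> back to February 28, 2009 -> 35 left
February 2009 has 28 days -> back to January 31, 2009 -> 7 left
January 2009: 31 - 7 = 24 -> lands on January 24

Result: 2009-01-24


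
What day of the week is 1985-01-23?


Date: January 23, 1985
Anchor: Jan 1, 1985. With p = 1985 - 1 = 1984: (p + p//4 - p//100 + p//400) mod 7 = (1984 + 496 - 19 + 4) mod 7 = 2465 mod 7 = 1 -> Tuesday (Mon=0 ... Sun=6)
Days into year = 23 - 1 = 22
Weekday index = (1 + 22) mod 7 = 2

Day of the week: Wednesday


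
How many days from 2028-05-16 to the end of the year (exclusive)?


Day of year: 137 of 366
Remaining = 366 - 137

229 days


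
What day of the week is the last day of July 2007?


July 2007 has 31 days
Anchor: Jan 1, 2007. With p = 2007 - 1 = 2006: (p + p//4 - p//100 + p//400) mod 7 = (2006 + 501 - 20 + 5) mod 7 = 2492 mod 7 = 0 -> Monday (Mon=0 ... Sun=6)
Days before July (Jan-Jun): 181; July 1 index = (0 + 181) mod 7 = 6 -> Sunday
Last day offset: 31 - 1 = 30 days
Weekday index = (6 + 30) mod 7 = 1

Tuesday, July 31


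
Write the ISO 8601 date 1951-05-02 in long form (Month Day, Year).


ISO 1951-05-02 parses as year=1951, month=05, day=02
Month 5 -> May

May 2, 1951


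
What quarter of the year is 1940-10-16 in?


Month: October (month 10)
Q1: Jan-Mar, Q2: Apr-Jun, Q3: Jul-Sep, Q4: Oct-Dec

Q4


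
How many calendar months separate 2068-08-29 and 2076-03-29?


From August 2068 to March 2076
8 years * 12 = 96 months, minus 5 months = 91

91 months


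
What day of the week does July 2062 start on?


Target: July 1, 2062
Anchor: Jan 1, 2062. With p = 2062 - 1 = 2061: (p + p//4 - p//100 + p//400) mod 7 = (2061 + 515 - 20 + 5) mod 7 = 2561 mod 7 = 6 -> Sunday (Mon=0 ... Sun=6)
Days before July (Jan-Jun): 181 days
Weekday index = (6 + 181) mod 7 = 5

Saturday


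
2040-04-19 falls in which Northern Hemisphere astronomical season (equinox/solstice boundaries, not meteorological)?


Date: April 19
Astronomical Spring (approx.; exact equinox/solstice day varies by year): March 20 to June 20
April 19 falls within the Spring window

Spring


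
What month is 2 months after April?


April is month 4
4 + 2 = 6

June


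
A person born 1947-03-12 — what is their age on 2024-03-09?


Birth: 1947-03-12
Reference: 2024-03-09
Year difference: 2024 - 1947 = 77
Birthday not yet reached in 2024, subtract 1

76 years old


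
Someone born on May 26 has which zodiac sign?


Date: May 26
Conventional tropical zodiac dates: Gemini from May 21 onward; Cancer starts June 21
May 26 falls within the Gemini range

Gemini


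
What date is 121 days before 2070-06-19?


Start: 2070-06-19, subtract 121 days
Back 19 days from June 19 reaches May 31, 2070 -> 102 left
May 2070 has 31 days -> back to April 30, 2070 -> 71 left
April 2070 has 30 days -> back to March 31, 2070 -> 41 left
March 2070 has 31 days -> back to February 28, 2070 -> 10 left
February 2070: 28 - 10 = 18 -> lands on February 18

Result: 2070-02-18


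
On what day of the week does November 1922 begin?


Target: November 1, 1922
Anchor: Jan 1, 1922. With p = 1922 - 1 = 1921: (p + p//4 - p//100 + p//400) mod 7 = (1921 + 480 - 19 + 4) mod 7 = 2386 mod 7 = 6 -> Sunday (Mon=0 ... Sun=6)
Days before November (Jan-Oct): 304 days
Weekday index = (6 + 304) mod 7 = 2

Wednesday


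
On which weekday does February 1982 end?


February 1982 has 28 days
Anchor: Jan 1, 1982. With p = 1982 - 1 = 1981: (p + p//4 - p//100 + p//400) mod 7 = (1981 + 495 - 19 + 4) mod 7 = 2461 mod 7 = 4 -> Friday (Mon=0 ... Sun=6)
Days before February (Jan): 31; February 1 index = (4 + 31) mod 7 = 0 -> Monday
Last day offset: 28 - 1 = 27 days
Weekday index = (0 + 27) mod 7 = 6

Sunday, February 28


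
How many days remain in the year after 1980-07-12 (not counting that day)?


Day of year: 194 of 366
Remaining = 366 - 194

172 days


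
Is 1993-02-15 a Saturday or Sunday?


Anchor: Jan 1, 1993. With p = 1993 - 1 = 1992: (p + p//4 - p//100 + p//400) mod 7 = (1992 + 498 - 19 + 4) mod 7 = 2475 mod 7 = 4 -> Friday (Mon=0 ... Sun=6)
Day of year: 46; offset = 45
Weekday index = (4 + 45) mod 7 = 0 -> Monday
Weekend days: Saturday, Sunday

No


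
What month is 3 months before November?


November is month 11
11 - 3 = 8

August


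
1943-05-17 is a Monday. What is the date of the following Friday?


Current: Monday
Target: Friday
Days ahead: 4

Next Friday: 1943-05-21


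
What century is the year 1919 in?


Century = (year - 1) // 100 + 1
= (1919 - 1) // 100 + 1
= 1918 // 100 + 1
= 19 + 1

20th century


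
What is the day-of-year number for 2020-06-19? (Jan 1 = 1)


Date: June 19, 2020
Days in months 1 through 5: 152
Plus 19 days in June

Day of year: 171


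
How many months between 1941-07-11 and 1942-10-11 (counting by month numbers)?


From July 1941 to October 1942
1 year * 12 = 12 months, plus 3 months = 15

15 months


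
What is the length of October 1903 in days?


October 1903

31 days


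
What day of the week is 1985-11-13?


Date: November 13, 1985
Anchor: Jan 1, 1985. With p = 1985 - 1 = 1984: (p + p//4 - p//100 + p//400) mod 7 = (1984 + 496 - 19 + 4) mod 7 = 2465 mod 7 = 1 -> Tuesday (Mon=0 ... Sun=6)
Days before November (Jan-Oct): 304; offset = 304 + 13 - 1 = 316
Weekday index = (1 + 316) mod 7 = 2

Day of the week: Wednesday


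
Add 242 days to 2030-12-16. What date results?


Start: 2030-12-16, add 242 days
December 2030 has 31 days: 31 - 16 = 15 days to December 31 -> 227 left
January 2031 has 31 days -> 196 left
February 2031 has 28 days -> 168 left
March 2031 has 31 days -> 137 left
April 2031 has 30 days -> 107 left
May 2031 has 31 days -> 76 left
June 2031 has 30 days -> 46 left
July 2031 has 31 days -> 15 left
August 2031: 15 <= 31 -> lands on August 15

Result: 2031-08-15


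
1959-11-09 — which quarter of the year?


Month: November (month 11)
Q1: Jan-Mar, Q2: Apr-Jun, Q3: Jul-Sep, Q4: Oct-Dec

Q4


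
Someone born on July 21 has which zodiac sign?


Date: July 21
Conventional tropical zodiac dates: Cancer from June 21 onward; Leo starts July 23
July 21 falls within the Cancer range

Cancer


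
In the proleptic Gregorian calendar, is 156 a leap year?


Gregorian leap year rule: divisible by 4, but not by 100, unless also by 400.
156 is divisible by 4 but not 100 -> leap year

Yes


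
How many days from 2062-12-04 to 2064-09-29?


From 2062-12-04 to 2064-09-29
2062-12-04: days before December = 31 + 28 + 31 + 30 + 31 + 30 + 31 + 31 + 30 + 31 + 30 = 334 (2062 is not a leap year); day of year = 334 + 4 = 338
2064-09-29: days before September = 31 + 29 + 31 + 30 + 31 + 30 + 31 + 31 = 244 (2064 is a leap year); day of year = 244 + 29 = 273
Rest of 2062: 365 - 338 = 27
Full years 2063 (365): 365
Total = 27 + 365 + 273 = 665

665 days


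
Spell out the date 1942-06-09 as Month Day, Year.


ISO 1942-06-09 parses as year=1942, month=06, day=09
Month 6 -> June

June 9, 1942


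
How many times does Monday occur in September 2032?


September 2032 has 30 days
Anchor: Jan 1, 2032. With p = 2032 - 1 = 2031: (p + p//4 - p//100 + p//400) mod 7 = (2031 + 507 - 20 + 5) mod 7 = 2523 mod 7 = 3 -> Thursday (Mon=0 ... Sun=6)
Days before September (Jan-Aug): 244; September 1 index = (3 + 244) mod 7 = 2 -> Wednesday
First Monday is September 6
Mondays: 6, 13, 20, 27

4 Mondays


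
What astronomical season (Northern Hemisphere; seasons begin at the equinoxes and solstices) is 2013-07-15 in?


Date: July 15
Astronomical Summer (approx.; exact equinox/solstice day varies by year): June 21 to September 21
July 15 falls within the Summer window

Summer


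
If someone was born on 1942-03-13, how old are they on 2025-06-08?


Birth: 1942-03-13
Reference: 2025-06-08
Year difference: 2025 - 1942 = 83

83 years old


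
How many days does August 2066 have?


August 2066

31 days


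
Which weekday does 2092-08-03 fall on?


Date: August 3, 2092
Anchor: Jan 1, 2092. With p = 2092 - 1 = 2091: (p + p//4 - p//100 + p//400) mod 7 = (2091 + 522 - 20 + 5) mod 7 = 2598 mod 7 = 1 -> Tuesday (Mon=0 ... Sun=6)
Days before August (Jan-Jul): 213; offset = 213 + 3 - 1 = 215
Weekday index = (1 + 215) mod 7 = 6

Day of the week: Sunday


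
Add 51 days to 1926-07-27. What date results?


Start: 1926-07-27, add 51 days
July 1926 has 31 days: 31 - 27 = 4 days to July 31 -> 47 left
August 1926 has 31 days -> 16 left
September 1926: 16 <= 30 -> lands on September 16

Result: 1926-09-16


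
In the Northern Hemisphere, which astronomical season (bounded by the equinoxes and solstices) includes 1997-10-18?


Date: October 18
Astronomical Autumn (approx.; exact equinox/solstice day varies by year): September 22 to December 20
October 18 falls within the Autumn window

Autumn


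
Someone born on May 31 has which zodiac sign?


Date: May 31
Conventional tropical zodiac dates: Gemini from May 21 onward; Cancer starts June 21
May 31 falls within the Gemini range

Gemini


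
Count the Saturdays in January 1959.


January 1959 has 31 days
Anchor: Jan 1, 1959. With p = 1959 - 1 = 1958: (p + p//4 - p//100 + p//400) mod 7 = (1958 + 489 - 19 + 4) mod 7 = 2432 mod 7 = 3 -> Thursday (Mon=0 ... Sun=6)
January 1 is the anchor itself -> Thursday
First Saturday is January 3
Saturdays: 3, 10, 17, 24, 31

5 Saturdays


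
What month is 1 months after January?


January is month 1
1 + 1 = 2

February


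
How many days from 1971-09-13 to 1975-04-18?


From 1971-09-13 to 1975-04-18
1971-09-13: days before September = 31 + 28 + 31 + 30 + 31 + 30 + 31 + 31 = 243 (1971 is not a leap year); day of year = 243 + 13 = 256
1975-04-18: days before April = 31 + 28 + 31 = 90 (1975 is not a leap year); day of year = 90 + 18 = 108
Rest of 1971: 365 - 256 = 109
Full years 1972 (366), 1973 (365), 1974 (365): 1096
Total = 109 + 1096 + 108 = 1313

1313 days


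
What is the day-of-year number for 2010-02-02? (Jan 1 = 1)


Date: February 2, 2010
Days in months 1 through 1: 31
Plus 2 days in February

Day of year: 33


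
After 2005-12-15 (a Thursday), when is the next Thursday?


Current: Thursday
Target: Thursday
Days ahead: 7

Next Thursday: 2005-12-22


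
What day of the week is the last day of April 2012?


April 2012 has 30 days
Anchor: Jan 1, 2012. With p = 2012 - 1 = 2011: (p + p//4 - p//100 + p//400) mod 7 = (2011 + 502 - 20 + 5) mod 7 = 2498 mod 7 = 6 -> Sunday (Mon=0 ... Sun=6)
Days before April (Jan-Mar): 91; April 1 index = (6 + 91) mod 7 = 6 -> Sunday
Last day offset: 30 - 1 = 29 days
Weekday index = (6 + 29) mod 7 = 0

Monday, April 30


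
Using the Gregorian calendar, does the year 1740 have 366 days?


Gregorian leap year rule: divisible by 4, but not by 100, unless also by 400.
1740 is divisible by 4 but not 100 -> leap year

Yes
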